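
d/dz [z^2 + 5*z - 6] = 2*z + 5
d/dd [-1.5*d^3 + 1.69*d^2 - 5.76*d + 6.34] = -4.5*d^2 + 3.38*d - 5.76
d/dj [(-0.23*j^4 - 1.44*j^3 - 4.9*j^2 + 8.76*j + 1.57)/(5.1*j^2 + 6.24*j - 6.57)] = (-2.346*j^5 - 11.6496*j^4 - 11.9268*j^3 - 46.8696*j^2 + 48.372*j - 67.35)/(26.01*j^4 + 63.648*j^3 - 28.0764*j^2 - 81.9936*j + 43.1649)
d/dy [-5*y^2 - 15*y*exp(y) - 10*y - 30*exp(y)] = -15*y*exp(y) - 10*y - 45*exp(y) - 10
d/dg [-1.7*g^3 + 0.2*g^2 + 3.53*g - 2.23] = -5.1*g^2 + 0.4*g + 3.53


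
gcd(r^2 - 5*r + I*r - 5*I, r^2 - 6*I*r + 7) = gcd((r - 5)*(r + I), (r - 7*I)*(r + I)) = r + I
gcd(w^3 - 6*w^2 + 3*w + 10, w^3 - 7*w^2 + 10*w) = w^2 - 7*w + 10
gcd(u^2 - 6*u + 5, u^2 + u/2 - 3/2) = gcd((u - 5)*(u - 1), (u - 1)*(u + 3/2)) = u - 1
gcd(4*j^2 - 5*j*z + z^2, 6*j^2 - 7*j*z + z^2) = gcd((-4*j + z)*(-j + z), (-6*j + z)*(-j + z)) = -j + z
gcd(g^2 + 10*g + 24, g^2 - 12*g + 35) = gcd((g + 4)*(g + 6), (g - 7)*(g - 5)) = 1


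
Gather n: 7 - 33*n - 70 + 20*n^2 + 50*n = 20*n^2 + 17*n - 63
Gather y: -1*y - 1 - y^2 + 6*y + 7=-y^2 + 5*y + 6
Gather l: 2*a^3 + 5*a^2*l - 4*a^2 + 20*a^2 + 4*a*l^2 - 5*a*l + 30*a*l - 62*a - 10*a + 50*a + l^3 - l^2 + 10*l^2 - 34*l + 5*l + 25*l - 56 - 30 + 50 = 2*a^3 + 16*a^2 - 22*a + l^3 + l^2*(4*a + 9) + l*(5*a^2 + 25*a - 4) - 36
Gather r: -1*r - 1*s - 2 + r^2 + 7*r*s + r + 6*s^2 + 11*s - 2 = r^2 + 7*r*s + 6*s^2 + 10*s - 4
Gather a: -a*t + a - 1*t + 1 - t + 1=a*(1 - t) - 2*t + 2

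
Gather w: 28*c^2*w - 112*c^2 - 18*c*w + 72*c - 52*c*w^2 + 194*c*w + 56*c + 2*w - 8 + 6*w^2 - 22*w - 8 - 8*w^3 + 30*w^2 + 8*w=-112*c^2 + 128*c - 8*w^3 + w^2*(36 - 52*c) + w*(28*c^2 + 176*c - 12) - 16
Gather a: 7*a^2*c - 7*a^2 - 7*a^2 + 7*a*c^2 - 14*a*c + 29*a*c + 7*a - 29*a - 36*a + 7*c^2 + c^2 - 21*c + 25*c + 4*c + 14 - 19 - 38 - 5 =a^2*(7*c - 14) + a*(7*c^2 + 15*c - 58) + 8*c^2 + 8*c - 48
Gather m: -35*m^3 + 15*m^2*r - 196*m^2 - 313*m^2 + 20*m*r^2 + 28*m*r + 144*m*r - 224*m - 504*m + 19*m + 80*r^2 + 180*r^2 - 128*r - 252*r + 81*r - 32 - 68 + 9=-35*m^3 + m^2*(15*r - 509) + m*(20*r^2 + 172*r - 709) + 260*r^2 - 299*r - 91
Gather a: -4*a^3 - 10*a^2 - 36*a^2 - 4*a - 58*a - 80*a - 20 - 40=-4*a^3 - 46*a^2 - 142*a - 60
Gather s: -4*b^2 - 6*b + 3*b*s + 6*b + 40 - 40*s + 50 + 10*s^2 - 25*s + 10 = -4*b^2 + 10*s^2 + s*(3*b - 65) + 100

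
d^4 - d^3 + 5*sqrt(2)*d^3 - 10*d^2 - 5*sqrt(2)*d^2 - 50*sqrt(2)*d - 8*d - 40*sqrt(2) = (d - 4)*(d + 1)*(d + 2)*(d + 5*sqrt(2))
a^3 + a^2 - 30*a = a*(a - 5)*(a + 6)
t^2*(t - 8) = t^3 - 8*t^2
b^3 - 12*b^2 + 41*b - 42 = (b - 7)*(b - 3)*(b - 2)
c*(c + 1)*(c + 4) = c^3 + 5*c^2 + 4*c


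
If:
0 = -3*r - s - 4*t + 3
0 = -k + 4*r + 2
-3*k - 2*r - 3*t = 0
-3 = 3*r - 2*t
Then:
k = -10/37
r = -21/37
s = 78/37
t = 24/37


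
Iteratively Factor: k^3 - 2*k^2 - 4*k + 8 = (k + 2)*(k^2 - 4*k + 4) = (k - 2)*(k + 2)*(k - 2)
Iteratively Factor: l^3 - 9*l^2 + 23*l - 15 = (l - 5)*(l^2 - 4*l + 3) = (l - 5)*(l - 1)*(l - 3)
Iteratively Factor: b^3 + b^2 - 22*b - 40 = (b - 5)*(b^2 + 6*b + 8) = (b - 5)*(b + 4)*(b + 2)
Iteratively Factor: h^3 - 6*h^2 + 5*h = (h)*(h^2 - 6*h + 5) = h*(h - 1)*(h - 5)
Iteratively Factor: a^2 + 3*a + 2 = (a + 1)*(a + 2)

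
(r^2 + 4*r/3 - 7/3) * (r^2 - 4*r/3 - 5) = r^4 - 82*r^2/9 - 32*r/9 + 35/3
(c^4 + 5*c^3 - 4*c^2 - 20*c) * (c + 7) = c^5 + 12*c^4 + 31*c^3 - 48*c^2 - 140*c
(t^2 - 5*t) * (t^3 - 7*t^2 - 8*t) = t^5 - 12*t^4 + 27*t^3 + 40*t^2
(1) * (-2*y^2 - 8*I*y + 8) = -2*y^2 - 8*I*y + 8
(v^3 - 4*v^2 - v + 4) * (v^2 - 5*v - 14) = v^5 - 9*v^4 + 5*v^3 + 65*v^2 - 6*v - 56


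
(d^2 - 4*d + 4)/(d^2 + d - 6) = (d - 2)/(d + 3)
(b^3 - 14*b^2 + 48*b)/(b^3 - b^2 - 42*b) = (-b^2 + 14*b - 48)/(-b^2 + b + 42)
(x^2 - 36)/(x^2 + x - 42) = (x + 6)/(x + 7)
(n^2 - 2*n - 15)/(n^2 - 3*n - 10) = (n + 3)/(n + 2)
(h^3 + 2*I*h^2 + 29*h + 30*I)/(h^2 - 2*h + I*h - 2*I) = (h^2 + I*h + 30)/(h - 2)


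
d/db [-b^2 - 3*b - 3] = -2*b - 3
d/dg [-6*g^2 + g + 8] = 1 - 12*g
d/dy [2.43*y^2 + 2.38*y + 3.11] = 4.86*y + 2.38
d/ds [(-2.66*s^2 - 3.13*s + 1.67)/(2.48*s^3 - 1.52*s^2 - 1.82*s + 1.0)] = (6.5968*s^4 + 15.5248*s^3 - 12.3412*s^2 - 0.243200000000001*s - 0.0905999999999998)/(6.1504*s^6 - 7.5392*s^5 - 6.7168*s^4 + 10.4928*s^3 + 0.2724*s^2 - 3.64*s + 1.0)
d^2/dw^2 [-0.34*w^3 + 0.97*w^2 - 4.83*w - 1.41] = 1.94 - 2.04*w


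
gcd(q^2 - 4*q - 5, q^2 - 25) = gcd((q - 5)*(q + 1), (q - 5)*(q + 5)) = q - 5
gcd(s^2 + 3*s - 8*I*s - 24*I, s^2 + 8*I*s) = 1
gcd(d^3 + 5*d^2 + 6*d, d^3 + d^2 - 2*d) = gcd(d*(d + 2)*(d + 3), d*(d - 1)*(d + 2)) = d^2 + 2*d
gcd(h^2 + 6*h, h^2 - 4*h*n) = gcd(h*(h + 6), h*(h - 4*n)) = h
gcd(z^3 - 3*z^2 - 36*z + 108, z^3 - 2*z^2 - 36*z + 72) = z^2 - 36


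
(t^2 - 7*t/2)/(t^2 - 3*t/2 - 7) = t/(t + 2)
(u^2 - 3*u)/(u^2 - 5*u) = (u - 3)/(u - 5)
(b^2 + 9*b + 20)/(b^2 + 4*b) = (b + 5)/b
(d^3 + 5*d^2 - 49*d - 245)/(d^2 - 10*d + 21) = (d^2 + 12*d + 35)/(d - 3)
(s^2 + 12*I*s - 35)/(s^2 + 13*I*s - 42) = (s + 5*I)/(s + 6*I)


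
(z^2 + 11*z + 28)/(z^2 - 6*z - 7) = (z^2 + 11*z + 28)/(z^2 - 6*z - 7)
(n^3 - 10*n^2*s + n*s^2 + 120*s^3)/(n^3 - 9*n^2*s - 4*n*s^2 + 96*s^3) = (-n + 5*s)/(-n + 4*s)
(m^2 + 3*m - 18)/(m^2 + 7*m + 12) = (m^2 + 3*m - 18)/(m^2 + 7*m + 12)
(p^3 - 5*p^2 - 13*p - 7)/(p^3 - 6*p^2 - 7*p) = (p + 1)/p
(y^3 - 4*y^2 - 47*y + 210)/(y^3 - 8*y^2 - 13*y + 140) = (y^2 + y - 42)/(y^2 - 3*y - 28)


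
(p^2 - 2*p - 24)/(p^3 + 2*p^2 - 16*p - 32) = (p - 6)/(p^2 - 2*p - 8)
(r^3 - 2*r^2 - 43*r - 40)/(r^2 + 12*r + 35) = (r^2 - 7*r - 8)/(r + 7)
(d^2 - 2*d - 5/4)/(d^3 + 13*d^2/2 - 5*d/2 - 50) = (d + 1/2)/(d^2 + 9*d + 20)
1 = 1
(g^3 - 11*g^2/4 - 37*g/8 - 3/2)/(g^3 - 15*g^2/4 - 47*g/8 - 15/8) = (g - 4)/(g - 5)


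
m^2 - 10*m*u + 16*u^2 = (m - 8*u)*(m - 2*u)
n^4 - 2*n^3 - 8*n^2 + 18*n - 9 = (n - 3)*(n - 1)^2*(n + 3)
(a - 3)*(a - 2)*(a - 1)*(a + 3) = a^4 - 3*a^3 - 7*a^2 + 27*a - 18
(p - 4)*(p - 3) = p^2 - 7*p + 12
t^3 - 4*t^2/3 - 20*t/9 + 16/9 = (t - 2)*(t - 2/3)*(t + 4/3)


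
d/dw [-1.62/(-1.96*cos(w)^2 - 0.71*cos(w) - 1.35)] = (6.3504*cos(w) + 1.1502)*sin(w)/(1.96*cos(w)^2 + 0.71*cos(w) + 1.35)^2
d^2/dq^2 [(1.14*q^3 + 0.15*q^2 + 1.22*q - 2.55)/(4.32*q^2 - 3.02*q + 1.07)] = (5.6843418860808e-14*q^5 - 2.8421709430404e-14*q^4 + 59.705616*q^3 - 311.797656*q^2 + 173.605068*q - 14.711714)/(80.621568*q^6 - 169.081344*q^5 + 178.106688*q^4 - 111.301496*q^3 + 44.114388*q^2 - 10.372794*q + 1.225043)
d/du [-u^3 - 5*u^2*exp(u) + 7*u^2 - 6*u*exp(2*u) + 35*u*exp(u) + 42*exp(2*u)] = -5*u^2*exp(u) - 3*u^2 - 12*u*exp(2*u) + 25*u*exp(u) + 14*u + 78*exp(2*u) + 35*exp(u)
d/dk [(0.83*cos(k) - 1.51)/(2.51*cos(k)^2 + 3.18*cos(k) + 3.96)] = (2.0833*cos(k)^2 - 7.5802*cos(k) - 8.0886)*sin(k)/(6.3001*cos(k)^4 + 15.9636*cos(k)^3 + 29.9916*cos(k)^2 + 25.1856*cos(k) + 15.6816)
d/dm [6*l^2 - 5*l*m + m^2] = -5*l + 2*m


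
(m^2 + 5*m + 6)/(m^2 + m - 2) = (m + 3)/(m - 1)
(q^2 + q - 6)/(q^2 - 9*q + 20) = (q^2 + q - 6)/(q^2 - 9*q + 20)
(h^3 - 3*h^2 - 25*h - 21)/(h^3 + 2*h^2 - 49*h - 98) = (h^2 + 4*h + 3)/(h^2 + 9*h + 14)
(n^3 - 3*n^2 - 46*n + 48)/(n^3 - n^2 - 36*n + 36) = (n - 8)/(n - 6)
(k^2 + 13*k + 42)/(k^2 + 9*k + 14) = (k + 6)/(k + 2)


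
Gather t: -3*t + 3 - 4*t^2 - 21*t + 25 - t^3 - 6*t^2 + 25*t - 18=-t^3 - 10*t^2 + t + 10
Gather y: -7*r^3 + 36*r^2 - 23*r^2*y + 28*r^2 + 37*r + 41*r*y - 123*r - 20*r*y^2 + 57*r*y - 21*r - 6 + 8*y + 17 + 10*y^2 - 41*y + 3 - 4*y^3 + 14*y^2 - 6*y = -7*r^3 + 64*r^2 - 107*r - 4*y^3 + y^2*(24 - 20*r) + y*(-23*r^2 + 98*r - 39) + 14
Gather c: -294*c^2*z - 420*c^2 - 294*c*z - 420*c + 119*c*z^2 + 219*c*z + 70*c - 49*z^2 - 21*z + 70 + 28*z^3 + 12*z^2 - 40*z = c^2*(-294*z - 420) + c*(119*z^2 - 75*z - 350) + 28*z^3 - 37*z^2 - 61*z + 70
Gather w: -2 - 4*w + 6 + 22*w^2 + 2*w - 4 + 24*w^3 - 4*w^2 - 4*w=24*w^3 + 18*w^2 - 6*w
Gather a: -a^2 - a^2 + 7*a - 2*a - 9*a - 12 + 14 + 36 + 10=-2*a^2 - 4*a + 48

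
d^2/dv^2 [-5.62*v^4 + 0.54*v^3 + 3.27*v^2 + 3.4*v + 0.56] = -67.44*v^2 + 3.24*v + 6.54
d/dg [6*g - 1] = 6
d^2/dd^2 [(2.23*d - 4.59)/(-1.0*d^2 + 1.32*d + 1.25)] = ((2.0*d - 1.32)*(2.23*d - 4.59)*(4.0*d - 2.64) + (13.38*d - 15.0672)*(-1.0*d^2 + 1.32*d + 1.25))/(-1.0*d^2 + 1.32*d + 1.25)^3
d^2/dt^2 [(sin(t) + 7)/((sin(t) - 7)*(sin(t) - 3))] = (-sin(t)^5 - 38*sin(t)^4 + 338*sin(t)^3 - 280*sin(t)^2 - 2457*sin(t) + 1526)/((sin(t) - 7)^3*(sin(t) - 3)^3)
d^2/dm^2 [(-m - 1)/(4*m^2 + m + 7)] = 2*(-(m + 1)*(8*m + 1)^2 + (12*m + 5)*(4*m^2 + m + 7))/(4*m^2 + m + 7)^3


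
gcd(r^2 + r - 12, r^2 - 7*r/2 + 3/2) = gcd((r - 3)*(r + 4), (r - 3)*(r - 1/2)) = r - 3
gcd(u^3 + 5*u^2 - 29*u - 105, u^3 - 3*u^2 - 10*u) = u - 5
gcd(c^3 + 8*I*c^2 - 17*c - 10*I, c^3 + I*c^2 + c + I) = c + I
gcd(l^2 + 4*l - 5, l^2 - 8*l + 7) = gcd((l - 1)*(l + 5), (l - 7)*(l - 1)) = l - 1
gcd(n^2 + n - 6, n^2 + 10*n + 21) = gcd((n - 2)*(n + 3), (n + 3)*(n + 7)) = n + 3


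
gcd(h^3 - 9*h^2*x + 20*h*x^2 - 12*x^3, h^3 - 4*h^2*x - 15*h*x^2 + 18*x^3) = h^2 - 7*h*x + 6*x^2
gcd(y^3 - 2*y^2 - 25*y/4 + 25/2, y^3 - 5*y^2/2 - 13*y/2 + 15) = y^2 + y/2 - 5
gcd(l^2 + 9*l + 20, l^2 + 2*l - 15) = l + 5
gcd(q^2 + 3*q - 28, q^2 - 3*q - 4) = q - 4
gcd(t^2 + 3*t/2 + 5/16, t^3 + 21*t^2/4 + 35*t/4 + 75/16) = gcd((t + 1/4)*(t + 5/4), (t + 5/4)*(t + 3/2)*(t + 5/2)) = t + 5/4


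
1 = 1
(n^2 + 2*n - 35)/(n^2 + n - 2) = (n^2 + 2*n - 35)/(n^2 + n - 2)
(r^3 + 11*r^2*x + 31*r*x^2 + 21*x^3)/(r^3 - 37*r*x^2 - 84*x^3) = (-r^2 - 8*r*x - 7*x^2)/(-r^2 + 3*r*x + 28*x^2)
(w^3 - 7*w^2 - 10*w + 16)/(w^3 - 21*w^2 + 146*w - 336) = (w^2 + w - 2)/(w^2 - 13*w + 42)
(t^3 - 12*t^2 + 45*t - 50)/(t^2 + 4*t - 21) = (t^3 - 12*t^2 + 45*t - 50)/(t^2 + 4*t - 21)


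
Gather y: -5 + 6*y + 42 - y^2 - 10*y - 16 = -y^2 - 4*y + 21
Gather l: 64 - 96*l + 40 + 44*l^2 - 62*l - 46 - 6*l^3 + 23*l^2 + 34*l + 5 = -6*l^3 + 67*l^2 - 124*l + 63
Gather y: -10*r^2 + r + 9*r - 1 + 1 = -10*r^2 + 10*r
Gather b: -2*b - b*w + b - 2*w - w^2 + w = b*(-w - 1) - w^2 - w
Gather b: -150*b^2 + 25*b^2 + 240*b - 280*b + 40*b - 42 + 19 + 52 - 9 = 20 - 125*b^2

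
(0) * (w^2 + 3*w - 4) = 0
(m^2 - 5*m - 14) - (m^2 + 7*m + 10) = -12*m - 24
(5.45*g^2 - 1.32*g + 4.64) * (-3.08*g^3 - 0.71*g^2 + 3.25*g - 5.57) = -16.786*g^5 + 0.1961*g^4 + 4.3585*g^3 - 37.9409*g^2 + 22.4324*g - 25.8448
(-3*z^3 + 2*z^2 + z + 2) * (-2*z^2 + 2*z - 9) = 6*z^5 - 10*z^4 + 29*z^3 - 20*z^2 - 5*z - 18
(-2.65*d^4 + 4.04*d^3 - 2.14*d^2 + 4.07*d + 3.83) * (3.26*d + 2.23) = -8.639*d^5 + 7.2609*d^4 + 2.0328*d^3 + 8.496*d^2 + 21.5619*d + 8.5409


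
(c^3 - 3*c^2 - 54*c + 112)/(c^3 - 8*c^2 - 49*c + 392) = (c - 2)/(c - 7)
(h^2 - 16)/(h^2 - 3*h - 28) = (h - 4)/(h - 7)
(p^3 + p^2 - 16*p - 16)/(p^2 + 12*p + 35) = (p^3 + p^2 - 16*p - 16)/(p^2 + 12*p + 35)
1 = 1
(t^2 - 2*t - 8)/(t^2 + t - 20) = (t + 2)/(t + 5)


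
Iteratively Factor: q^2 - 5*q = (q - 5)*(q)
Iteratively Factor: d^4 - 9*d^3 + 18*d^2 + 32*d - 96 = (d - 4)*(d^3 - 5*d^2 - 2*d + 24) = (d - 4)*(d + 2)*(d^2 - 7*d + 12) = (d - 4)^2*(d + 2)*(d - 3)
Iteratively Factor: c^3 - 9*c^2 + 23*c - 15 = (c - 1)*(c^2 - 8*c + 15) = (c - 3)*(c - 1)*(c - 5)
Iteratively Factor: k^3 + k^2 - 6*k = (k - 2)*(k^2 + 3*k) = (k - 2)*(k + 3)*(k)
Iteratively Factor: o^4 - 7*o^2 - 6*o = (o - 3)*(o^3 + 3*o^2 + 2*o) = (o - 3)*(o + 2)*(o^2 + o) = (o - 3)*(o + 1)*(o + 2)*(o)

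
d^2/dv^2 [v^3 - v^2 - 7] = 6*v - 2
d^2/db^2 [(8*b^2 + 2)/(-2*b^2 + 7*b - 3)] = 4*(-56*b^3 + 60*b^2 + 42*b - 79)/(8*b^6 - 84*b^5 + 330*b^4 - 595*b^3 + 495*b^2 - 189*b + 27)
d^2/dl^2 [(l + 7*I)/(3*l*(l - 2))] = 2*(l^3 + 21*I*l^2 - 42*I*l + 28*I)/(3*l^3*(l^3 - 6*l^2 + 12*l - 8))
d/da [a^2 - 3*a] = 2*a - 3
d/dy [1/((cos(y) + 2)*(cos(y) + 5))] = (2*cos(y) + 7)*sin(y)/((cos(y) + 2)^2*(cos(y) + 5)^2)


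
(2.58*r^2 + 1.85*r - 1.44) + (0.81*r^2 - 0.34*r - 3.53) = 3.39*r^2 + 1.51*r - 4.97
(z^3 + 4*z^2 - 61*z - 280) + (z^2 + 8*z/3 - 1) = z^3 + 5*z^2 - 175*z/3 - 281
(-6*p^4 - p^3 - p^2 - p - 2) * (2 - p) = 6*p^5 - 11*p^4 - p^3 - p^2 - 4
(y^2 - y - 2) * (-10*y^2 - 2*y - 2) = -10*y^4 + 8*y^3 + 20*y^2 + 6*y + 4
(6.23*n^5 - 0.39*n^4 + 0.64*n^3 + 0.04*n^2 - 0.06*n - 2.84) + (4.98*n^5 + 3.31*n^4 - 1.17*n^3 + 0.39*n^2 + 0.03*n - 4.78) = 11.21*n^5 + 2.92*n^4 - 0.53*n^3 + 0.43*n^2 - 0.03*n - 7.62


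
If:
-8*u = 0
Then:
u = 0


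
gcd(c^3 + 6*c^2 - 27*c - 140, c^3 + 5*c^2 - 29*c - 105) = c^2 + 2*c - 35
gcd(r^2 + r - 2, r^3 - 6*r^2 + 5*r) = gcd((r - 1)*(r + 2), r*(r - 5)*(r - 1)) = r - 1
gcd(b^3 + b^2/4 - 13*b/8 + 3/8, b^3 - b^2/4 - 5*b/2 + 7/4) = b - 1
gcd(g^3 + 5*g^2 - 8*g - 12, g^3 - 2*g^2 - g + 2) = g^2 - g - 2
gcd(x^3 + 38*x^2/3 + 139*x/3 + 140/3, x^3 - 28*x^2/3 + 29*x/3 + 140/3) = x + 5/3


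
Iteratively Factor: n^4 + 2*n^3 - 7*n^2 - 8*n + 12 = (n - 1)*(n^3 + 3*n^2 - 4*n - 12) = (n - 1)*(n + 3)*(n^2 - 4) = (n - 1)*(n + 2)*(n + 3)*(n - 2)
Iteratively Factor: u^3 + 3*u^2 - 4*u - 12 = (u + 3)*(u^2 - 4) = (u + 2)*(u + 3)*(u - 2)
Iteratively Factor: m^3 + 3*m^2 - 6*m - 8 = (m + 1)*(m^2 + 2*m - 8) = (m - 2)*(m + 1)*(m + 4)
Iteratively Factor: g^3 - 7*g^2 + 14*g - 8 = (g - 4)*(g^2 - 3*g + 2) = (g - 4)*(g - 2)*(g - 1)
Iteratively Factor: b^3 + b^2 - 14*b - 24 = (b + 2)*(b^2 - b - 12) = (b - 4)*(b + 2)*(b + 3)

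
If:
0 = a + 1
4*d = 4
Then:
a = -1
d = 1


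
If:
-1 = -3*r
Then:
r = 1/3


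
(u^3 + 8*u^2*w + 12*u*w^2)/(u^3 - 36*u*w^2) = (u + 2*w)/(u - 6*w)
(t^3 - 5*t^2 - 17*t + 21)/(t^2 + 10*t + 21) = (t^2 - 8*t + 7)/(t + 7)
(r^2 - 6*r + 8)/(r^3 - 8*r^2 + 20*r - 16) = 1/(r - 2)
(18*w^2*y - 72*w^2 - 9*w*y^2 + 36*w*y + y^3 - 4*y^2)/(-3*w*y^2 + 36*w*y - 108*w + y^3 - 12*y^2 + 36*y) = (-6*w*y + 24*w + y^2 - 4*y)/(y^2 - 12*y + 36)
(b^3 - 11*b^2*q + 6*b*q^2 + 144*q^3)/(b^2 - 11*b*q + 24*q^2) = (-b^2 + 3*b*q + 18*q^2)/(-b + 3*q)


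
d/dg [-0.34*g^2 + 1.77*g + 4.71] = 1.77 - 0.68*g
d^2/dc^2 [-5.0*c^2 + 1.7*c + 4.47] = -10.0000000000000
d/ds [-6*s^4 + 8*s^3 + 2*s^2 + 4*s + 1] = -24*s^3 + 24*s^2 + 4*s + 4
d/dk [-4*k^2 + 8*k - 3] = 8 - 8*k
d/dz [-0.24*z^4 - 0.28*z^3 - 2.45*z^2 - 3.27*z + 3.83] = -0.96*z^3 - 0.84*z^2 - 4.9*z - 3.27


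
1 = 1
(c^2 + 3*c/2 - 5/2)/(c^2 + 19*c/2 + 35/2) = (c - 1)/(c + 7)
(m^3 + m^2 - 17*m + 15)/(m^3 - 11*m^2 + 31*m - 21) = (m + 5)/(m - 7)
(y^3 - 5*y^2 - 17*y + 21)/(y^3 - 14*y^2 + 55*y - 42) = (y + 3)/(y - 6)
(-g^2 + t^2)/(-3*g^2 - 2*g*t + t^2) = (-g + t)/(-3*g + t)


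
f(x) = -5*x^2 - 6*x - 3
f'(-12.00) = 114.00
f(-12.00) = -651.00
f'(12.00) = -126.00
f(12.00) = -795.00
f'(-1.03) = 4.30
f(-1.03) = -2.12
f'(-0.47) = -1.30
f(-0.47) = -1.28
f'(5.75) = -63.50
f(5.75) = -202.81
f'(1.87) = -24.70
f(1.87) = -31.70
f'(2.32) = -29.20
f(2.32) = -43.83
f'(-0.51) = -0.90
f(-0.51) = -1.24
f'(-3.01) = 24.10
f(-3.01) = -30.24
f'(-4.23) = 36.30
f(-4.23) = -67.08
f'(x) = -10*x - 6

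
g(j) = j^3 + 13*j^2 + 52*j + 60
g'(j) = 3*j^2 + 26*j + 52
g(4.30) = 603.48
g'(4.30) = 219.27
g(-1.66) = 4.93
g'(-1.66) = 17.11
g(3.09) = 374.31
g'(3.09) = 160.98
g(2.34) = 265.68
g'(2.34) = 129.27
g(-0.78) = 26.87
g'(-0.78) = 33.55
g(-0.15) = 52.49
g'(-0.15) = 48.17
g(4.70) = 695.39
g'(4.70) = 240.47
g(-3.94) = -4.24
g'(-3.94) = -3.87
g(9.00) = 2310.00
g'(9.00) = 529.00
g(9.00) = 2310.00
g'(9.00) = 529.00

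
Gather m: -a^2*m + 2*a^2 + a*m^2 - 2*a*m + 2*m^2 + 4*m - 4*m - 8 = 2*a^2 + m^2*(a + 2) + m*(-a^2 - 2*a) - 8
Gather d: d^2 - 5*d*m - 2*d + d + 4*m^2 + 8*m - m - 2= d^2 + d*(-5*m - 1) + 4*m^2 + 7*m - 2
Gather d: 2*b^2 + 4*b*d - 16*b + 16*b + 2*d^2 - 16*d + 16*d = 2*b^2 + 4*b*d + 2*d^2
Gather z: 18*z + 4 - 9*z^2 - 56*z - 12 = -9*z^2 - 38*z - 8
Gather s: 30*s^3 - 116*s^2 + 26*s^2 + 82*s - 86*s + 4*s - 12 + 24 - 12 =30*s^3 - 90*s^2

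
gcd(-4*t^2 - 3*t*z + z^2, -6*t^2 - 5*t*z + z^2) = t + z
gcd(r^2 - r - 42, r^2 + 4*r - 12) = r + 6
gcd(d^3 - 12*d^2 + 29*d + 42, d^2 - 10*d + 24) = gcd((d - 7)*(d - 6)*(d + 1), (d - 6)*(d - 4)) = d - 6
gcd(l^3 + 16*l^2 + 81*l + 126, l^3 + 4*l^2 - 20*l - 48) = l + 6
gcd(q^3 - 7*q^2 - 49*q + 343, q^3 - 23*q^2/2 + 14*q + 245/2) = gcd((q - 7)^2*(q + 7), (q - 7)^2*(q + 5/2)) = q^2 - 14*q + 49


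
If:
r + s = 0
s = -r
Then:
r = -s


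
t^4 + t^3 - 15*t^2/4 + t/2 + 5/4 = (t - 1)^2*(t + 1/2)*(t + 5/2)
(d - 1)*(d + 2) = d^2 + d - 2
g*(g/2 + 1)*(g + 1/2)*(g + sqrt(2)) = g^4/2 + sqrt(2)*g^3/2 + 5*g^3/4 + g^2/2 + 5*sqrt(2)*g^2/4 + sqrt(2)*g/2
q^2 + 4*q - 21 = (q - 3)*(q + 7)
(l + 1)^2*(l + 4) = l^3 + 6*l^2 + 9*l + 4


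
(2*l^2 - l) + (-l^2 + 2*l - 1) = l^2 + l - 1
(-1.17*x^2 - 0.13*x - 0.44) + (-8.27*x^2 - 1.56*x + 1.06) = -9.44*x^2 - 1.69*x + 0.62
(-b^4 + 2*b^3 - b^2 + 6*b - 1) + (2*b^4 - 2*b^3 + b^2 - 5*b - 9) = b^4 + b - 10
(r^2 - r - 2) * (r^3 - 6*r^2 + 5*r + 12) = r^5 - 7*r^4 + 9*r^3 + 19*r^2 - 22*r - 24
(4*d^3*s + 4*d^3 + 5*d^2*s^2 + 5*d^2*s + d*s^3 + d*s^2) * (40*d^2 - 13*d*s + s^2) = 160*d^5*s + 160*d^5 + 148*d^4*s^2 + 148*d^4*s - 21*d^3*s^3 - 21*d^3*s^2 - 8*d^2*s^4 - 8*d^2*s^3 + d*s^5 + d*s^4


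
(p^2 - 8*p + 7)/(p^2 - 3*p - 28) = (p - 1)/(p + 4)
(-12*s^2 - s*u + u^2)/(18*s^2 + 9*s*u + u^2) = (-4*s + u)/(6*s + u)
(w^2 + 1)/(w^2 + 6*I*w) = (w^2 + 1)/(w*(w + 6*I))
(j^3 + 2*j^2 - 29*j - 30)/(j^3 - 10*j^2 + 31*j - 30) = (j^2 + 7*j + 6)/(j^2 - 5*j + 6)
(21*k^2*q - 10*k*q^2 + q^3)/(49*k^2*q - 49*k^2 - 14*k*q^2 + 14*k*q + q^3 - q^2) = q*(-3*k + q)/(-7*k*q + 7*k + q^2 - q)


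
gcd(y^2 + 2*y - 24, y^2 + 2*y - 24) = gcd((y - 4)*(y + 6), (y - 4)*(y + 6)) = y^2 + 2*y - 24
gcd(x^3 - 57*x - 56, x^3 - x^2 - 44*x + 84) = x + 7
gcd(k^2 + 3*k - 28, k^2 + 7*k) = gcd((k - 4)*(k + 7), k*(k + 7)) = k + 7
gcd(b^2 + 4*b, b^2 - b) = b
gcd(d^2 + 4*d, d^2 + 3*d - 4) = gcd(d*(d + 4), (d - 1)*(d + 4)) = d + 4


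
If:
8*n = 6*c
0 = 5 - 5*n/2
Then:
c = 8/3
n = 2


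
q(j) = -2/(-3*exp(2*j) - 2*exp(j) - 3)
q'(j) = -2*(6*exp(2*j) + 2*exp(j))/(-3*exp(2*j) - 2*exp(j) - 3)^2 = (-12*exp(j) - 4)*exp(j)/(3*exp(2*j) + 2*exp(j) + 3)^2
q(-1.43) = 0.55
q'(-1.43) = -0.12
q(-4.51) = 0.66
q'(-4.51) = -0.00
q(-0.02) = 0.26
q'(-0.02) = -0.25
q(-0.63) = 0.41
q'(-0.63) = -0.23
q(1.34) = 0.04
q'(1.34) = -0.06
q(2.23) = 0.01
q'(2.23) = -0.01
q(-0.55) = 0.39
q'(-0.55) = -0.24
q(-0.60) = 0.40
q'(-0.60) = -0.23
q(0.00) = 0.25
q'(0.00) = -0.25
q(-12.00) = 0.67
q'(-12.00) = 0.00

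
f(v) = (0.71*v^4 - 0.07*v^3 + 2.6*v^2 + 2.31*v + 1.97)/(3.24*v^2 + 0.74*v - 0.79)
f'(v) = (-6.48*v - 0.74)*(0.71*v^4 - 0.07*v^3 + 2.6*v^2 + 2.31*v + 1.97)/(3.24*v^2 + 0.74*v - 0.79)^2 + (2.84*v^3 - 0.21*v^2 + 5.2*v + 2.31)/(3.24*v^2 + 0.74*v - 0.79) = (4.6008*v^5 + 1.3494*v^4 - 2.3472*v^3 - 5.3945*v^2 - 16.8736*v - 3.2827)/(10.4976*v^4 + 4.7952*v^3 - 4.5716*v^2 - 1.1692*v + 0.6241)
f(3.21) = 3.12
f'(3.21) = 1.24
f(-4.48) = 5.52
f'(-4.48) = -2.04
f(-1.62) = 1.57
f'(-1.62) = -0.52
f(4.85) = 5.81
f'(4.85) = 2.02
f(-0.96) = 1.89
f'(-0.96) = 3.36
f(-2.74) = 2.63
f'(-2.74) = -1.26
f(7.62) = 13.13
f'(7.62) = 3.26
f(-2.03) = 1.87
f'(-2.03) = -0.88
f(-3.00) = 2.98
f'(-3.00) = -1.38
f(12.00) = 31.61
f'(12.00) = 5.18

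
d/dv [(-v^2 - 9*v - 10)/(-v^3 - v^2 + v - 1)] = (-v^4 - 18*v^3 - 40*v^2 - 18*v + 19)/(v^6 + 2*v^5 - v^4 + 3*v^2 - 2*v + 1)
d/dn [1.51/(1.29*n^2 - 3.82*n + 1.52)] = (5.7682 - 3.8958*n)/(1.29*n^2 - 3.82*n + 1.52)^2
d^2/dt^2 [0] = 0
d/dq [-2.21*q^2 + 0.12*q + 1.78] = 0.12 - 4.42*q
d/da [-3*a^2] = -6*a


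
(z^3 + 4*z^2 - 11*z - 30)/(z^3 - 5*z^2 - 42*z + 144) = (z^2 + 7*z + 10)/(z^2 - 2*z - 48)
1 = 1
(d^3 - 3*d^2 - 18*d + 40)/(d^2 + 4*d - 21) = (d^3 - 3*d^2 - 18*d + 40)/(d^2 + 4*d - 21)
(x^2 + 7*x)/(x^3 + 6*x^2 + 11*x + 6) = x*(x + 7)/(x^3 + 6*x^2 + 11*x + 6)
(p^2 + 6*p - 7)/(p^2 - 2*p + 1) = (p + 7)/(p - 1)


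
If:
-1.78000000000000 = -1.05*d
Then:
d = 1.70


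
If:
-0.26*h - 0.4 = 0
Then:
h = -1.54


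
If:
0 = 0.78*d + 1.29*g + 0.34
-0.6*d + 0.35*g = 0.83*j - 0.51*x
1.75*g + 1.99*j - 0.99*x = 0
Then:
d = 0.0774847037755559*x - 0.227161368949908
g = -0.0468512162363826*x - 0.12621250559618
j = 0.538688255484256*x + 0.110990896881063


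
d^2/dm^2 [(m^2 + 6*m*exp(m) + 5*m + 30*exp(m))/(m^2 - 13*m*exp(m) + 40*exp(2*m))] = (((m^2 + 6*m*exp(m) + 5*m + 30*exp(m))*(13*m*exp(m) - 160*exp(2*m) + 26*exp(m) - 2) + 2*(6*m*exp(m) + 2*m + 36*exp(m) + 5)*(13*m*exp(m) - 2*m - 80*exp(2*m) + 13*exp(m)))*(m^2 - 13*m*exp(m) + 40*exp(2*m)) + (m^2 - 13*m*exp(m) + 40*exp(2*m))^2*(6*m*exp(m) + 42*exp(m) + 2) + (2*m^2 + 12*m*exp(m) + 10*m + 60*exp(m))*(13*m*exp(m) - 2*m - 80*exp(2*m) + 13*exp(m))^2)/(m^2 - 13*m*exp(m) + 40*exp(2*m))^3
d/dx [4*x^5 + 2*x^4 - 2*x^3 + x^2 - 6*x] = 20*x^4 + 8*x^3 - 6*x^2 + 2*x - 6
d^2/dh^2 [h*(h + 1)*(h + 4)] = 6*h + 10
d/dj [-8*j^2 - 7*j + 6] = -16*j - 7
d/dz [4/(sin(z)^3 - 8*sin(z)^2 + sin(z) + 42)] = 4*(-3*sin(z)^2 + 16*sin(z) - 1)*cos(z)/(sin(z)^3 - 8*sin(z)^2 + sin(z) + 42)^2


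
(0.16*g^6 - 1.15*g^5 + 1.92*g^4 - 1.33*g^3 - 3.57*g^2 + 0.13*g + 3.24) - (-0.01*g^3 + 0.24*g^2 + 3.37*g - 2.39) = 0.16*g^6 - 1.15*g^5 + 1.92*g^4 - 1.32*g^3 - 3.81*g^2 - 3.24*g + 5.63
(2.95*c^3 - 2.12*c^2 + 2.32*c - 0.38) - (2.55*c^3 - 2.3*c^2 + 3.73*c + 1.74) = 0.4*c^3 + 0.18*c^2 - 1.41*c - 2.12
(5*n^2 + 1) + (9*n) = 5*n^2 + 9*n + 1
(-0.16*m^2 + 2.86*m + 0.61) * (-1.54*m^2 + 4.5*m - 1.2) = 0.2464*m^4 - 5.1244*m^3 + 12.1226*m^2 - 0.687*m - 0.732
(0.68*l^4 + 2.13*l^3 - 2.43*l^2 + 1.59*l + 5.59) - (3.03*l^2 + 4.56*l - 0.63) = 0.68*l^4 + 2.13*l^3 - 5.46*l^2 - 2.97*l + 6.22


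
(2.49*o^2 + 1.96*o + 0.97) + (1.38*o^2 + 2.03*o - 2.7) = 3.87*o^2 + 3.99*o - 1.73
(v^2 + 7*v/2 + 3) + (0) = v^2 + 7*v/2 + 3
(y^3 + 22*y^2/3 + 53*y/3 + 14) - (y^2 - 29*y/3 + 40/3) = y^3 + 19*y^2/3 + 82*y/3 + 2/3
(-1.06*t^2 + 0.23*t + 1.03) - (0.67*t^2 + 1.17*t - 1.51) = -1.73*t^2 - 0.94*t + 2.54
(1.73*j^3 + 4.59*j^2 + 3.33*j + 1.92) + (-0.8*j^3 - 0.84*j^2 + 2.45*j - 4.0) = 0.93*j^3 + 3.75*j^2 + 5.78*j - 2.08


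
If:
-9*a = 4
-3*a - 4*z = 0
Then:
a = -4/9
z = 1/3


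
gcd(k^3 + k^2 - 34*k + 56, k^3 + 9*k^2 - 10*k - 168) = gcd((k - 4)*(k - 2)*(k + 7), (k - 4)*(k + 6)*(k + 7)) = k^2 + 3*k - 28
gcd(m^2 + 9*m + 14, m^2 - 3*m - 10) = m + 2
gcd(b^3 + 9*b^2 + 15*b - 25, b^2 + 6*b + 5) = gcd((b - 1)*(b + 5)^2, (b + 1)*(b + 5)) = b + 5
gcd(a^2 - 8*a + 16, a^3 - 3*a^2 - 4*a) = a - 4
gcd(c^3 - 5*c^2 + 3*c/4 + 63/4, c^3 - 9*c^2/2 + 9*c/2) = c - 3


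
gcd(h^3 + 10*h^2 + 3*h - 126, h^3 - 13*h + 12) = h - 3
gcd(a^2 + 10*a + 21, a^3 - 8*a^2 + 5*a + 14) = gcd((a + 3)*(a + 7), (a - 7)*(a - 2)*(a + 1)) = 1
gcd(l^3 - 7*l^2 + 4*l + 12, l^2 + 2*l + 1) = l + 1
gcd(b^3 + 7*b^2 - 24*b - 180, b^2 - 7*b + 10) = b - 5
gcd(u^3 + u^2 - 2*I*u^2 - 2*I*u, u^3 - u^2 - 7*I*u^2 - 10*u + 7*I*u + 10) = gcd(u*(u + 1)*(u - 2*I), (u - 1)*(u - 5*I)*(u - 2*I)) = u - 2*I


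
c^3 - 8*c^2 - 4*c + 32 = (c - 8)*(c - 2)*(c + 2)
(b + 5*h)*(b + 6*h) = b^2 + 11*b*h + 30*h^2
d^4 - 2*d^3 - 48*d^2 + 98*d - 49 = (d - 7)*(d - 1)^2*(d + 7)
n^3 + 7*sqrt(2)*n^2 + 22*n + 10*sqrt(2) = (n + sqrt(2))^2*(n + 5*sqrt(2))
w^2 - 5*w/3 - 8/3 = (w - 8/3)*(w + 1)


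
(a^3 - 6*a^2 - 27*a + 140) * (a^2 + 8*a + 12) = a^5 + 2*a^4 - 63*a^3 - 148*a^2 + 796*a + 1680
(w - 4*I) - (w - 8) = 8 - 4*I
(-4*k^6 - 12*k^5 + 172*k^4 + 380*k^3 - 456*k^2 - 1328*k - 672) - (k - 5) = -4*k^6 - 12*k^5 + 172*k^4 + 380*k^3 - 456*k^2 - 1329*k - 667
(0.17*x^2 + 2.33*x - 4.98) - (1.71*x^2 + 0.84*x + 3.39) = -1.54*x^2 + 1.49*x - 8.37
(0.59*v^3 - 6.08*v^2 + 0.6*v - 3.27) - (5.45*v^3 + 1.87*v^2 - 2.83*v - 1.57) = -4.86*v^3 - 7.95*v^2 + 3.43*v - 1.7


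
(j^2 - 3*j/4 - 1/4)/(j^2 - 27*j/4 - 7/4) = (j - 1)/(j - 7)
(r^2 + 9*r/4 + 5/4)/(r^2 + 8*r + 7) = (r + 5/4)/(r + 7)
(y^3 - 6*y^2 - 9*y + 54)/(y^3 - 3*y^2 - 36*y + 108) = (y + 3)/(y + 6)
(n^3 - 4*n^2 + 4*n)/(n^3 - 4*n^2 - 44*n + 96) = n*(n - 2)/(n^2 - 2*n - 48)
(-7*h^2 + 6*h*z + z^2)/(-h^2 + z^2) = (7*h + z)/(h + z)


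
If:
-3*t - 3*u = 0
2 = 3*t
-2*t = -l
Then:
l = 4/3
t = 2/3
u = -2/3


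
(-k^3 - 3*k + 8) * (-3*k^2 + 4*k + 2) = 3*k^5 - 4*k^4 + 7*k^3 - 36*k^2 + 26*k + 16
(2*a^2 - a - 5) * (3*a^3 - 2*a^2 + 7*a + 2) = 6*a^5 - 7*a^4 + a^3 + 7*a^2 - 37*a - 10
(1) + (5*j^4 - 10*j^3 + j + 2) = 5*j^4 - 10*j^3 + j + 3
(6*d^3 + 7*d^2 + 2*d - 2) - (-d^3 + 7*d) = 7*d^3 + 7*d^2 - 5*d - 2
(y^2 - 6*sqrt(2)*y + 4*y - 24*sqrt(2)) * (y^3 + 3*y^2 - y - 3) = y^5 - 6*sqrt(2)*y^4 + 7*y^4 - 42*sqrt(2)*y^3 + 11*y^3 - 66*sqrt(2)*y^2 - 7*y^2 - 12*y + 42*sqrt(2)*y + 72*sqrt(2)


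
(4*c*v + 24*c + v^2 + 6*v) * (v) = 4*c*v^2 + 24*c*v + v^3 + 6*v^2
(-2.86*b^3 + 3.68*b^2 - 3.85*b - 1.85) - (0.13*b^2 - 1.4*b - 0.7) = -2.86*b^3 + 3.55*b^2 - 2.45*b - 1.15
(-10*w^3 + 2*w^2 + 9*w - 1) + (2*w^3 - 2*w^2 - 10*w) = -8*w^3 - w - 1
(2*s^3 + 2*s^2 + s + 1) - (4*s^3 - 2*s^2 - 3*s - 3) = -2*s^3 + 4*s^2 + 4*s + 4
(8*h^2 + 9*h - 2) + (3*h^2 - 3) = 11*h^2 + 9*h - 5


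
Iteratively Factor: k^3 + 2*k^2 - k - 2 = (k + 2)*(k^2 - 1) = (k - 1)*(k + 2)*(k + 1)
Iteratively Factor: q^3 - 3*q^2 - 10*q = (q)*(q^2 - 3*q - 10) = q*(q + 2)*(q - 5)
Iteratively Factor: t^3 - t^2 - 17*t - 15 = (t + 3)*(t^2 - 4*t - 5) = (t + 1)*(t + 3)*(t - 5)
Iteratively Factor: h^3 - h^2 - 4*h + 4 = (h - 2)*(h^2 + h - 2) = (h - 2)*(h - 1)*(h + 2)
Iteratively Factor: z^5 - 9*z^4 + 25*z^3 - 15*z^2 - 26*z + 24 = (z + 1)*(z^4 - 10*z^3 + 35*z^2 - 50*z + 24) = (z - 2)*(z + 1)*(z^3 - 8*z^2 + 19*z - 12) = (z - 4)*(z - 2)*(z + 1)*(z^2 - 4*z + 3) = (z - 4)*(z - 2)*(z - 1)*(z + 1)*(z - 3)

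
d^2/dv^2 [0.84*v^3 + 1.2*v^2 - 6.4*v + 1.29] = 5.04*v + 2.4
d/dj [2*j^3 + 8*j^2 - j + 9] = 6*j^2 + 16*j - 1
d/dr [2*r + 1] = 2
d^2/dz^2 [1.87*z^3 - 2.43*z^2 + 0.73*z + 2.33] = 11.22*z - 4.86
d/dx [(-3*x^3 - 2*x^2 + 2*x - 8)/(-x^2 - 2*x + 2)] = 3*(x^4 + 4*x^3 - 4*x^2 - 8*x - 4)/(x^4 + 4*x^3 - 8*x + 4)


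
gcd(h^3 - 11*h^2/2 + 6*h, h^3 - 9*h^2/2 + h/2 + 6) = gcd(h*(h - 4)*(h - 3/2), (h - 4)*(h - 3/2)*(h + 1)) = h^2 - 11*h/2 + 6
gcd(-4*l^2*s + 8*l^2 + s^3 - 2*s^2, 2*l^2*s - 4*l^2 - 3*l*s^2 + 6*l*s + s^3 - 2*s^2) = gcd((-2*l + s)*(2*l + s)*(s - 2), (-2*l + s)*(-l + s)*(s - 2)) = -2*l*s + 4*l + s^2 - 2*s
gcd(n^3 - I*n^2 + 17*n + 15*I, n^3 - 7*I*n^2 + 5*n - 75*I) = n^2 - 2*I*n + 15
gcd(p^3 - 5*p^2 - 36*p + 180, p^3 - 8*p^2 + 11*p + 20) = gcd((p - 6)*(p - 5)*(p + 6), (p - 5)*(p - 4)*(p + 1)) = p - 5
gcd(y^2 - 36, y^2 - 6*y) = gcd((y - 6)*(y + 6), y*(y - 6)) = y - 6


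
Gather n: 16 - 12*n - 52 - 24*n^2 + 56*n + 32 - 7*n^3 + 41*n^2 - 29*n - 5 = -7*n^3 + 17*n^2 + 15*n - 9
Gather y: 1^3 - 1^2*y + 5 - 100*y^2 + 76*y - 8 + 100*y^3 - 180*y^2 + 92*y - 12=100*y^3 - 280*y^2 + 167*y - 14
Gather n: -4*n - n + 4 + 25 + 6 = 35 - 5*n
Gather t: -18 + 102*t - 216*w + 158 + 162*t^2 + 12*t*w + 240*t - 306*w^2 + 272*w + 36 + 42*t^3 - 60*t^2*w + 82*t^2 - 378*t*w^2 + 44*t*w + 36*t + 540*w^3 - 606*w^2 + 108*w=42*t^3 + t^2*(244 - 60*w) + t*(-378*w^2 + 56*w + 378) + 540*w^3 - 912*w^2 + 164*w + 176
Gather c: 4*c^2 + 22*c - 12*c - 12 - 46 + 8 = 4*c^2 + 10*c - 50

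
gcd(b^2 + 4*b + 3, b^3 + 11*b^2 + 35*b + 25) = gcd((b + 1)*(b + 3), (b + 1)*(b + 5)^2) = b + 1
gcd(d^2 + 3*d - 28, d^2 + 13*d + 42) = d + 7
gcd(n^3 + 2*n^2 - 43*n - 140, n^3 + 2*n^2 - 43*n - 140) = n^3 + 2*n^2 - 43*n - 140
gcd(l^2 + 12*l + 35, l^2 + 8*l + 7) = l + 7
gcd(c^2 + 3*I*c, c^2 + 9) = c + 3*I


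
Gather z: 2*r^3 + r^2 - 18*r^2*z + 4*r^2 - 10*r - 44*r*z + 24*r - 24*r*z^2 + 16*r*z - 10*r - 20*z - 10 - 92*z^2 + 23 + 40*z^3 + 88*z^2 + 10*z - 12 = 2*r^3 + 5*r^2 + 4*r + 40*z^3 + z^2*(-24*r - 4) + z*(-18*r^2 - 28*r - 10) + 1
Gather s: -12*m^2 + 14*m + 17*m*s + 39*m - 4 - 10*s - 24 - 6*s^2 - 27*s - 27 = -12*m^2 + 53*m - 6*s^2 + s*(17*m - 37) - 55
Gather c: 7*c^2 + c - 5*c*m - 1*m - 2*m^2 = 7*c^2 + c*(1 - 5*m) - 2*m^2 - m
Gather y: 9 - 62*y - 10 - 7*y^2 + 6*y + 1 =-7*y^2 - 56*y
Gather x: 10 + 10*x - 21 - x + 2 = 9*x - 9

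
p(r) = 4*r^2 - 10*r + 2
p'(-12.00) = -106.00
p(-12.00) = 698.00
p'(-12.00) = -106.00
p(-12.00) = 698.00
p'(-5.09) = -50.72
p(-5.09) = 156.53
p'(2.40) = 9.20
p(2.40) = 1.04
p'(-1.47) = -21.76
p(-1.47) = 25.34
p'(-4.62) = -46.96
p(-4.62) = 133.58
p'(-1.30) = -20.40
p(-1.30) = 21.76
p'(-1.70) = -23.60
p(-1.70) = 30.56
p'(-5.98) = -57.84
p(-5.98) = 204.84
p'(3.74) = 19.92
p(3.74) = 20.55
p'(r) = 8*r - 10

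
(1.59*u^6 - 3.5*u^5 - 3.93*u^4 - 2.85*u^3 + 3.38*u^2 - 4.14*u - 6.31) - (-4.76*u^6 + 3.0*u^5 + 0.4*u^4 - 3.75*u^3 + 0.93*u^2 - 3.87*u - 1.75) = 6.35*u^6 - 6.5*u^5 - 4.33*u^4 + 0.9*u^3 + 2.45*u^2 - 0.27*u - 4.56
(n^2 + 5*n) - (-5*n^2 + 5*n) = 6*n^2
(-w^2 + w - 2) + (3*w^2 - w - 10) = 2*w^2 - 12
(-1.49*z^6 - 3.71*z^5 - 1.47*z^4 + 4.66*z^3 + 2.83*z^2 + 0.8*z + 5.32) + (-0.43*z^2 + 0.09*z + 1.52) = -1.49*z^6 - 3.71*z^5 - 1.47*z^4 + 4.66*z^3 + 2.4*z^2 + 0.89*z + 6.84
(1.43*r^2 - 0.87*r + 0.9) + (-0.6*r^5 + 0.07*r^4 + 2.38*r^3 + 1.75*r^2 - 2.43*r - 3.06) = -0.6*r^5 + 0.07*r^4 + 2.38*r^3 + 3.18*r^2 - 3.3*r - 2.16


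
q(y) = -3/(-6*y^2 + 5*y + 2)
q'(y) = -3*(12*y - 5)/(-6*y^2 + 5*y + 2)^2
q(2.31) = 0.16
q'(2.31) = -0.20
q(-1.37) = 0.19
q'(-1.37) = 0.25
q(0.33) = -1.00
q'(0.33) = 0.35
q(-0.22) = -4.92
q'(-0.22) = 61.68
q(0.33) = -1.00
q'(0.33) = 0.35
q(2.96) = 0.08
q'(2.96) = -0.07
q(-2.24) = 0.08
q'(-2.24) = 0.06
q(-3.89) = 0.03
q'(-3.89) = 0.01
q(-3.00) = 0.04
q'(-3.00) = 0.03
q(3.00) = 0.08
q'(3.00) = -0.07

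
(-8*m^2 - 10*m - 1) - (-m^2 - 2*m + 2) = -7*m^2 - 8*m - 3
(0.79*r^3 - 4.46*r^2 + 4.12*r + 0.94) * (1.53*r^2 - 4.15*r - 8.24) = 1.2087*r^5 - 10.1023*r^4 + 18.303*r^3 + 21.0906*r^2 - 37.8498*r - 7.7456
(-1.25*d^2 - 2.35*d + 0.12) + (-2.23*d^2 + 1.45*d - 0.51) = -3.48*d^2 - 0.9*d - 0.39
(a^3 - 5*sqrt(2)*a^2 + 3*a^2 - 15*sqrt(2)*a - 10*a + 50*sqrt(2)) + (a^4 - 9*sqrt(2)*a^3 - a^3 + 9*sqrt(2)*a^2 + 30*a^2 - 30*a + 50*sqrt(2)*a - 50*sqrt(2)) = a^4 - 9*sqrt(2)*a^3 + 4*sqrt(2)*a^2 + 33*a^2 - 40*a + 35*sqrt(2)*a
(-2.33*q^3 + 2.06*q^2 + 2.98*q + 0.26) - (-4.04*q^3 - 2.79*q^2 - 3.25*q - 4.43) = 1.71*q^3 + 4.85*q^2 + 6.23*q + 4.69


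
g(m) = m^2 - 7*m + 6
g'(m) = 2*m - 7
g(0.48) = 2.87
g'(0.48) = -6.04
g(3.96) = -6.04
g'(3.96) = 0.92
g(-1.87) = 22.59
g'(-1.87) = -10.74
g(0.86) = 0.72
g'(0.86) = -5.28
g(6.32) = 1.70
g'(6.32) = 5.64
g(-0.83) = 12.50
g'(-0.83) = -8.66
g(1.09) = -0.44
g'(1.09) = -4.82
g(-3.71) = 45.73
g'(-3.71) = -14.42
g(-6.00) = 84.00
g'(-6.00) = -19.00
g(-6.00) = 84.00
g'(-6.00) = -19.00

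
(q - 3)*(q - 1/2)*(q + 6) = q^3 + 5*q^2/2 - 39*q/2 + 9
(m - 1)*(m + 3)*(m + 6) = m^3 + 8*m^2 + 9*m - 18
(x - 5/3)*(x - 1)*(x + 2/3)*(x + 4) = x^4 + 2*x^3 - 73*x^2/9 + 2*x/3 + 40/9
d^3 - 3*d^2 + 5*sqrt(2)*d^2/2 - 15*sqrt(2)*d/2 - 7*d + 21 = (d - 3)*(d - sqrt(2))*(d + 7*sqrt(2)/2)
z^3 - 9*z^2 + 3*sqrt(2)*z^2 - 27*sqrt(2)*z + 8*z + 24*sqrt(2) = (z - 8)*(z - 1)*(z + 3*sqrt(2))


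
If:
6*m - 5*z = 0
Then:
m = 5*z/6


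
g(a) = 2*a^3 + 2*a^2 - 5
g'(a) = 6*a^2 + 4*a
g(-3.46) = -63.90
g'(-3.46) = 57.99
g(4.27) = 187.17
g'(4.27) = 126.48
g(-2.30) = -18.75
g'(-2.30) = 22.54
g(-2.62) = -27.24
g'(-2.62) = 30.71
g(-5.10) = -218.28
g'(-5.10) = 135.66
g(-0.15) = -4.96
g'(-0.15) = -0.46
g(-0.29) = -4.88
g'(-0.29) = -0.66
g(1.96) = 17.74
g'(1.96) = 30.89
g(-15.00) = -6305.00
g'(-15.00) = 1290.00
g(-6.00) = -365.00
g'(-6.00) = 192.00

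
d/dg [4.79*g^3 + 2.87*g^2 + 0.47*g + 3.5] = 14.37*g^2 + 5.74*g + 0.47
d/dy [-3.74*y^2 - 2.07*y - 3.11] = -7.48*y - 2.07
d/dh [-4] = 0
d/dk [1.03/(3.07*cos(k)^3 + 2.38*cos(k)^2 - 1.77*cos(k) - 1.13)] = (9.4863*cos(k)^2 + 4.9028*cos(k) - 1.8231)*sin(k)/(3.07*cos(k)^3 + 2.38*cos(k)^2 - 1.77*cos(k) - 1.13)^2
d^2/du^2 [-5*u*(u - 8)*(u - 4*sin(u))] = -20*u^2*sin(u) + 160*u*sin(u) + 80*u*cos(u) - 30*u + 40*sin(u) - 320*cos(u) + 80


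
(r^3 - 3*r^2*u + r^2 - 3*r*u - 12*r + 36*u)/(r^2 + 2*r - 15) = (r^2 - 3*r*u + 4*r - 12*u)/(r + 5)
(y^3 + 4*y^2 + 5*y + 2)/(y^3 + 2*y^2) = 1 + 2/y + y^(-2)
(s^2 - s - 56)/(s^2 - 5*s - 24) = (s + 7)/(s + 3)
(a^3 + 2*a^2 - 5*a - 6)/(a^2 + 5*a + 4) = (a^2 + a - 6)/(a + 4)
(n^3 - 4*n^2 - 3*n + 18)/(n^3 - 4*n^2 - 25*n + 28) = (n^3 - 4*n^2 - 3*n + 18)/(n^3 - 4*n^2 - 25*n + 28)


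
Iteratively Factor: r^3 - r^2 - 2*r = (r + 1)*(r^2 - 2*r) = r*(r + 1)*(r - 2)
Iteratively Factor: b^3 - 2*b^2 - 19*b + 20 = (b + 4)*(b^2 - 6*b + 5) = (b - 1)*(b + 4)*(b - 5)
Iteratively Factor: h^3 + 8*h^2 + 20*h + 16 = (h + 4)*(h^2 + 4*h + 4) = (h + 2)*(h + 4)*(h + 2)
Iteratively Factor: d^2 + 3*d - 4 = (d - 1)*(d + 4)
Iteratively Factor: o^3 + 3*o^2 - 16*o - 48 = (o + 3)*(o^2 - 16) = (o - 4)*(o + 3)*(o + 4)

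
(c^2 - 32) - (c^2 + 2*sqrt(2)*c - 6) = -2*sqrt(2)*c - 26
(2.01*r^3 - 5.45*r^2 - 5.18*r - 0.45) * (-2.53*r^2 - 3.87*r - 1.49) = -5.0853*r^5 + 6.0098*r^4 + 31.202*r^3 + 29.3056*r^2 + 9.4597*r + 0.6705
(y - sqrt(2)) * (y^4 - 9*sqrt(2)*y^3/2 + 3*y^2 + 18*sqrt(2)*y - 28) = y^5 - 11*sqrt(2)*y^4/2 + 12*y^3 + 15*sqrt(2)*y^2 - 64*y + 28*sqrt(2)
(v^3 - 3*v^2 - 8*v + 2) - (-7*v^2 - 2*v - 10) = v^3 + 4*v^2 - 6*v + 12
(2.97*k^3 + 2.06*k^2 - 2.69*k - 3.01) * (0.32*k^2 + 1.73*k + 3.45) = 0.9504*k^5 + 5.7973*k^4 + 12.9495*k^3 + 1.4901*k^2 - 14.4878*k - 10.3845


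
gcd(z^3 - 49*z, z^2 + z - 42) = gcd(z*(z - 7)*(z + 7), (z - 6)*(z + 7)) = z + 7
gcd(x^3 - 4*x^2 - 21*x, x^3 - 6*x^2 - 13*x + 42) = x^2 - 4*x - 21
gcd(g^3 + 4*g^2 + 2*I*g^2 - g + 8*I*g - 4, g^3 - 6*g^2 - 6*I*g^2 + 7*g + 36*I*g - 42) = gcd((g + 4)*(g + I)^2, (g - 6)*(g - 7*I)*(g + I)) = g + I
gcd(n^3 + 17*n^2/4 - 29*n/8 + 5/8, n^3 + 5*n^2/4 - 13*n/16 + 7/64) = n - 1/4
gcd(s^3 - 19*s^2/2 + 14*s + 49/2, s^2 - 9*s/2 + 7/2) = s - 7/2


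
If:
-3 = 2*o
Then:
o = -3/2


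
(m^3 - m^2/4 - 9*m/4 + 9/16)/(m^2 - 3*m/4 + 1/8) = (4*m^2 - 9)/(2*(2*m - 1))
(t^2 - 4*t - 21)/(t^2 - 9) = (t - 7)/(t - 3)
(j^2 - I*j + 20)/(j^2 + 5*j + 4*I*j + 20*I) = (j - 5*I)/(j + 5)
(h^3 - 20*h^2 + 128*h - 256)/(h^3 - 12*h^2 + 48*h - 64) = (h^2 - 16*h + 64)/(h^2 - 8*h + 16)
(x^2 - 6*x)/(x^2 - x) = (x - 6)/(x - 1)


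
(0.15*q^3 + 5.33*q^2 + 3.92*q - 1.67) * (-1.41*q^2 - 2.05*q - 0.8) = -0.2115*q^5 - 7.8228*q^4 - 16.5737*q^3 - 9.9453*q^2 + 0.2875*q + 1.336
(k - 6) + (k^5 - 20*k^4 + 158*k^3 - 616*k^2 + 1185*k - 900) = k^5 - 20*k^4 + 158*k^3 - 616*k^2 + 1186*k - 906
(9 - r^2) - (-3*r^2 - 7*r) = 2*r^2 + 7*r + 9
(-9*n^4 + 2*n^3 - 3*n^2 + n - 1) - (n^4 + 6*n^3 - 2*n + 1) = -10*n^4 - 4*n^3 - 3*n^2 + 3*n - 2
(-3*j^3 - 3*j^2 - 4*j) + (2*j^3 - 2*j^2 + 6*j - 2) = -j^3 - 5*j^2 + 2*j - 2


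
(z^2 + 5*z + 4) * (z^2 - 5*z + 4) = z^4 - 17*z^2 + 16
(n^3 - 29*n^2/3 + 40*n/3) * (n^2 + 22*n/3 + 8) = n^5 - 7*n^4/3 - 446*n^3/9 + 184*n^2/9 + 320*n/3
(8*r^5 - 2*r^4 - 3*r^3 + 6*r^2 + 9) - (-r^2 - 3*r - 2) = 8*r^5 - 2*r^4 - 3*r^3 + 7*r^2 + 3*r + 11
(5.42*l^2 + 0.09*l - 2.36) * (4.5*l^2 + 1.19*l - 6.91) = 24.39*l^4 + 6.8548*l^3 - 47.9651*l^2 - 3.4303*l + 16.3076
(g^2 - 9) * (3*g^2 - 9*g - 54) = 3*g^4 - 9*g^3 - 81*g^2 + 81*g + 486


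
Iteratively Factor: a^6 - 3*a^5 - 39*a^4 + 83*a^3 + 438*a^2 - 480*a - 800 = (a - 5)*(a^5 + 2*a^4 - 29*a^3 - 62*a^2 + 128*a + 160) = (a - 5)*(a + 4)*(a^4 - 2*a^3 - 21*a^2 + 22*a + 40) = (a - 5)*(a + 4)^2*(a^3 - 6*a^2 + 3*a + 10) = (a - 5)*(a + 1)*(a + 4)^2*(a^2 - 7*a + 10) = (a - 5)*(a - 2)*(a + 1)*(a + 4)^2*(a - 5)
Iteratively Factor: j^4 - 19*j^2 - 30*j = (j - 5)*(j^3 + 5*j^2 + 6*j) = j*(j - 5)*(j^2 + 5*j + 6) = j*(j - 5)*(j + 2)*(j + 3)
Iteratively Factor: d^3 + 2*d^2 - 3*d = (d + 3)*(d^2 - d) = d*(d + 3)*(d - 1)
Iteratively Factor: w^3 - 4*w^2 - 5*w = (w - 5)*(w^2 + w) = (w - 5)*(w + 1)*(w)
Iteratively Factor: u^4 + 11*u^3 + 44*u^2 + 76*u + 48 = (u + 2)*(u^3 + 9*u^2 + 26*u + 24) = (u + 2)*(u + 4)*(u^2 + 5*u + 6) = (u + 2)*(u + 3)*(u + 4)*(u + 2)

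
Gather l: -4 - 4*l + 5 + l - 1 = -3*l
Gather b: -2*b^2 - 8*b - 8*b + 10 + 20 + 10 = -2*b^2 - 16*b + 40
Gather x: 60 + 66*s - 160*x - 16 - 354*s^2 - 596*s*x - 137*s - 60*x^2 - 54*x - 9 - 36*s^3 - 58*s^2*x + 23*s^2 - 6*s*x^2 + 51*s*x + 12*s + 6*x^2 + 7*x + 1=-36*s^3 - 331*s^2 - 59*s + x^2*(-6*s - 54) + x*(-58*s^2 - 545*s - 207) + 36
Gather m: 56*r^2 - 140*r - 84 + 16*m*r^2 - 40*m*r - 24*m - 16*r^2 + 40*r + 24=m*(16*r^2 - 40*r - 24) + 40*r^2 - 100*r - 60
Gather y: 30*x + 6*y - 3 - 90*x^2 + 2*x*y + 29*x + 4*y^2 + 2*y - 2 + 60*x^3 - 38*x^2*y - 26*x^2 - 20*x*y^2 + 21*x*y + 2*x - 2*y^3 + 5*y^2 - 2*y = 60*x^3 - 116*x^2 + 61*x - 2*y^3 + y^2*(9 - 20*x) + y*(-38*x^2 + 23*x + 6) - 5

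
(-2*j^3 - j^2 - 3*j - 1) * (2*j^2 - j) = -4*j^5 - 5*j^3 + j^2 + j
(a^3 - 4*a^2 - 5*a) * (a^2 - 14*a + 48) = a^5 - 18*a^4 + 99*a^3 - 122*a^2 - 240*a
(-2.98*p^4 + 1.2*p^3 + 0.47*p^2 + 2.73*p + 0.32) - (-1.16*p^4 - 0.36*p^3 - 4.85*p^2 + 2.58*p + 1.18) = -1.82*p^4 + 1.56*p^3 + 5.32*p^2 + 0.15*p - 0.86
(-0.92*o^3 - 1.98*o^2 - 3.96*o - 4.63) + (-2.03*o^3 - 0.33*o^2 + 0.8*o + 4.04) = -2.95*o^3 - 2.31*o^2 - 3.16*o - 0.59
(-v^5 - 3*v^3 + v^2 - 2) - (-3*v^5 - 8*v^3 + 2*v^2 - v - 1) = 2*v^5 + 5*v^3 - v^2 + v - 1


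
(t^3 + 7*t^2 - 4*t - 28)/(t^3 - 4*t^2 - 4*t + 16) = (t + 7)/(t - 4)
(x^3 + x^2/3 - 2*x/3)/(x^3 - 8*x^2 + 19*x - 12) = x*(3*x^2 + x - 2)/(3*(x^3 - 8*x^2 + 19*x - 12))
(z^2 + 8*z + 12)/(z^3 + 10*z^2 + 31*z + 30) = (z + 6)/(z^2 + 8*z + 15)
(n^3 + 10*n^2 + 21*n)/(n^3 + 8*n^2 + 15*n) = (n + 7)/(n + 5)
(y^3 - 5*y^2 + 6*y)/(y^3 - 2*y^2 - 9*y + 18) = y/(y + 3)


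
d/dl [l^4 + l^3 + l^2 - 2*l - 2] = 4*l^3 + 3*l^2 + 2*l - 2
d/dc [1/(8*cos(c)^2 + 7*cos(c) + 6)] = (16*cos(c) + 7)*sin(c)/(8*cos(c)^2 + 7*cos(c) + 6)^2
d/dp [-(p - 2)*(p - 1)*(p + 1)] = -3*p^2 + 4*p + 1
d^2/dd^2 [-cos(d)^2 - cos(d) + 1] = cos(d) + 2*cos(2*d)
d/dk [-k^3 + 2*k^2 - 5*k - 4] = -3*k^2 + 4*k - 5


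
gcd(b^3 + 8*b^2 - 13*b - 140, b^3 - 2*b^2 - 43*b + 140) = b^2 + 3*b - 28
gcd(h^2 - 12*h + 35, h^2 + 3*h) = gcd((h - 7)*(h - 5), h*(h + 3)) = 1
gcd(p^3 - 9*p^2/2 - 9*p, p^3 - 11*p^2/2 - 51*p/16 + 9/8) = p - 6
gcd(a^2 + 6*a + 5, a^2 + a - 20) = a + 5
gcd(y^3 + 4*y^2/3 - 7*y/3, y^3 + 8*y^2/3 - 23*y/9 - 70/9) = y + 7/3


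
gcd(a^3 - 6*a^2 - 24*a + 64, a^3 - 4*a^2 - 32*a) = a^2 - 4*a - 32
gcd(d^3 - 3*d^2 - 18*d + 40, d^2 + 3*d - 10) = d - 2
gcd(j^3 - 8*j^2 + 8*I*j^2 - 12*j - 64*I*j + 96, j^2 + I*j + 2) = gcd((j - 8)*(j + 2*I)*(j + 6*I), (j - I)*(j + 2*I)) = j + 2*I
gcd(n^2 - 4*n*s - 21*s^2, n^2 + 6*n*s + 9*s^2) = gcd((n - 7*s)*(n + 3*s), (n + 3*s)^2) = n + 3*s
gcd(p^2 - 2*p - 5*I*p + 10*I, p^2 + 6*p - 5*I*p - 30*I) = p - 5*I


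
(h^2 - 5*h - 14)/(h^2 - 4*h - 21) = (h + 2)/(h + 3)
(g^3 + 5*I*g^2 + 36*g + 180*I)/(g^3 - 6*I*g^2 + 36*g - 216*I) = (g + 5*I)/(g - 6*I)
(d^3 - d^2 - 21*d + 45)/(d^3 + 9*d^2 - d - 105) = (d - 3)/(d + 7)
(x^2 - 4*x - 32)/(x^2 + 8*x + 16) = (x - 8)/(x + 4)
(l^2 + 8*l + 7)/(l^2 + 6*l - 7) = (l + 1)/(l - 1)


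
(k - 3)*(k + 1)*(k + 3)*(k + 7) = k^4 + 8*k^3 - 2*k^2 - 72*k - 63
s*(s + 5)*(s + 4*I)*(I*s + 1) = I*s^4 - 3*s^3 + 5*I*s^3 - 15*s^2 + 4*I*s^2 + 20*I*s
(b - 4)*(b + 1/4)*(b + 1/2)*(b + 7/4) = b^4 - 3*b^3/2 - 137*b^2/16 - 177*b/32 - 7/8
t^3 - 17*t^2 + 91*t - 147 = (t - 7)^2*(t - 3)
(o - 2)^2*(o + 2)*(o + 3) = o^4 + o^3 - 10*o^2 - 4*o + 24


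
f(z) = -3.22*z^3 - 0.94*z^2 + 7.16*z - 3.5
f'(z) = -9.66*z^2 - 1.88*z + 7.16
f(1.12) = -1.18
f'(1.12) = -7.06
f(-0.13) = -4.44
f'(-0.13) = 7.24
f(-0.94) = -8.39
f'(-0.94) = 0.39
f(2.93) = -71.59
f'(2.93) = -81.28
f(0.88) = -0.12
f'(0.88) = -1.98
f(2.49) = -41.21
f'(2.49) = -57.41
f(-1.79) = -0.86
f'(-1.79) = -20.43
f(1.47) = -5.23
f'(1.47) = -16.48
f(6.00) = -689.90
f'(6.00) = -351.88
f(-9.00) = 2203.30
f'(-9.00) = -758.38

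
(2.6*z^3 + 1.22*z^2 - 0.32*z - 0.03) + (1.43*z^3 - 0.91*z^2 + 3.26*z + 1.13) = 4.03*z^3 + 0.31*z^2 + 2.94*z + 1.1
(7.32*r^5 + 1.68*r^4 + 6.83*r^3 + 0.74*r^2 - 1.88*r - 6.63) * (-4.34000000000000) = -31.7688*r^5 - 7.2912*r^4 - 29.6422*r^3 - 3.2116*r^2 + 8.1592*r + 28.7742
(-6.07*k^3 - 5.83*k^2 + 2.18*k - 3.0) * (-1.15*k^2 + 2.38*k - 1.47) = 6.9805*k^5 - 7.7421*k^4 - 7.4595*k^3 + 17.2085*k^2 - 10.3446*k + 4.41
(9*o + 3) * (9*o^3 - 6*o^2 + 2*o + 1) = 81*o^4 - 27*o^3 + 15*o + 3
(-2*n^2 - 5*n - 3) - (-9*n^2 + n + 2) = 7*n^2 - 6*n - 5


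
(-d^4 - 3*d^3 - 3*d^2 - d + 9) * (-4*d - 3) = 4*d^5 + 15*d^4 + 21*d^3 + 13*d^2 - 33*d - 27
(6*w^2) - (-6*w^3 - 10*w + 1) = 6*w^3 + 6*w^2 + 10*w - 1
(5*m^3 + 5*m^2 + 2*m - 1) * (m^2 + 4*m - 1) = 5*m^5 + 25*m^4 + 17*m^3 + 2*m^2 - 6*m + 1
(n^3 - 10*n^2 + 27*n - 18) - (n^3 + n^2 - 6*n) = -11*n^2 + 33*n - 18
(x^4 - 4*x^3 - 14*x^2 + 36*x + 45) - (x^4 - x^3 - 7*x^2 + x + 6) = -3*x^3 - 7*x^2 + 35*x + 39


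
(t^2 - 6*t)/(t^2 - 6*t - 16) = t*(6 - t)/(-t^2 + 6*t + 16)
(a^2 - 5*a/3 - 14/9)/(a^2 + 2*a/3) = (a - 7/3)/a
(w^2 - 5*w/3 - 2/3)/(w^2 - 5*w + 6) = (w + 1/3)/(w - 3)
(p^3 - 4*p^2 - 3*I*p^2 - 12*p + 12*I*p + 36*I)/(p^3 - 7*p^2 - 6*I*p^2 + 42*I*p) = (p^3 - p^2*(4 + 3*I) + 12*p*(-1 + I) + 36*I)/(p*(p^2 - p*(7 + 6*I) + 42*I))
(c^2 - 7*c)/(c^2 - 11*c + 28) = c/(c - 4)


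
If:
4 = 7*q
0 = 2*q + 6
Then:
No Solution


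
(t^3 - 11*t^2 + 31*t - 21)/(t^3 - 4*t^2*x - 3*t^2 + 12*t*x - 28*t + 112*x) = (-t^2 + 4*t - 3)/(-t^2 + 4*t*x - 4*t + 16*x)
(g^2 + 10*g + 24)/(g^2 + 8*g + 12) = (g + 4)/(g + 2)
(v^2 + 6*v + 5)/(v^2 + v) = (v + 5)/v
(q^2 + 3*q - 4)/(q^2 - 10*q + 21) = (q^2 + 3*q - 4)/(q^2 - 10*q + 21)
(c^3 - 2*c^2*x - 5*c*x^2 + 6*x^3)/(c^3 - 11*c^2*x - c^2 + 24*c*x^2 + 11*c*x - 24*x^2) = (-c^2 - c*x + 2*x^2)/(-c^2 + 8*c*x + c - 8*x)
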